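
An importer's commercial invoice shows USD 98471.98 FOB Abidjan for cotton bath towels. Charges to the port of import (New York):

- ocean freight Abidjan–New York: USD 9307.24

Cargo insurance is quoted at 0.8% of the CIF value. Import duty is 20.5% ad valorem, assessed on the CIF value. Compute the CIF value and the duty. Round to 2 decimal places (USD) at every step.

Let C be the CIF value. C = FOB price + freight + 0.8% × C
C − 0.8% × C = 98471.98 + 9307.24
0.992 × C = 107779.22
C = 107779.22 / 0.992 = 108648.41
Insurance premium = 0.8% × 108648.41 = 869.19
Import duty = 108648.41 × 20.5% = 22272.92

CIF value: USD 108648.41; import duty: USD 22272.92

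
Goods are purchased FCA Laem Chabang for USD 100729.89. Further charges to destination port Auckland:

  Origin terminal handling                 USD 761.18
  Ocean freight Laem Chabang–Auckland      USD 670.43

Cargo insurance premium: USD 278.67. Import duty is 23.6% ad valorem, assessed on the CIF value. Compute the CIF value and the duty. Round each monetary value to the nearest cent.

CIF value: USD 102440.17; import duty: USD 24175.88

CIF = FCA price + pre-shipment costs + freight + insurance
CIF = 100729.89 + 761.18 + 670.43 + 278.67 = 102440.17
Import duty = 102440.17 × 23.6% = 24175.88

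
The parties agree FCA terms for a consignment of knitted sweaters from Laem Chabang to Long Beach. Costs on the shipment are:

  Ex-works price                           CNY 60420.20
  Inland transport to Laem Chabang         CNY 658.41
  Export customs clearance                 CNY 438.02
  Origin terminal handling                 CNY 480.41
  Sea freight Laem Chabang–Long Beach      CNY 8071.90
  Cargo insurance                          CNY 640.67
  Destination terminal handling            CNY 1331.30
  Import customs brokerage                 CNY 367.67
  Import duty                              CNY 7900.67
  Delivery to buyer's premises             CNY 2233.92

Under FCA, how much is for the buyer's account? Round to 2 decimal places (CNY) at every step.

FCA: the seller delivers export-cleared goods to the carrier; the buyer bears costs from that point.
Seller's account: goods 60420.20 + inland to port 658.41 + export clearance 438.02 = 61516.63
Buyer's account: origin terminal 480.41 + freight 8071.90 + insurance 640.67 + destination terminal 1331.30 + brokerage 367.67 + duty 7900.67 + delivery 2233.92 = 21026.54

Buyer's account: CNY 21026.54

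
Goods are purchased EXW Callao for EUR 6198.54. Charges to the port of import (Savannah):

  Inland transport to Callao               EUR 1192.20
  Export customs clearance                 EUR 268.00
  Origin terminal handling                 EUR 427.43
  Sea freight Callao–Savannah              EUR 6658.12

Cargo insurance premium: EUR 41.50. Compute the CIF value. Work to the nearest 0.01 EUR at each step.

CIF = EXW price + pre-shipment costs + freight + insurance
CIF = 6198.54 + 1192.20 + 268.00 + 427.43 + 6658.12 + 41.50 = 14785.79

CIF value: EUR 14785.79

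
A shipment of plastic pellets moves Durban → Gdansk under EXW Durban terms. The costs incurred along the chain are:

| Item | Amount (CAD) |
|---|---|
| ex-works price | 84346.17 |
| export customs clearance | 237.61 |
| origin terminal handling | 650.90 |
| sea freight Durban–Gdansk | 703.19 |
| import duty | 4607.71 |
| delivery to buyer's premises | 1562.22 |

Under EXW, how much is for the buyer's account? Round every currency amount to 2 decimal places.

Buyer's account: CAD 7761.63

EXW: the seller makes goods available at their premises; the buyer bears all onward costs.
Seller's account: goods 84346.17 = 84346.17
Buyer's account: export clearance 237.61 + origin terminal 650.90 + freight 703.19 + duty 4607.71 + delivery 1562.22 = 7761.63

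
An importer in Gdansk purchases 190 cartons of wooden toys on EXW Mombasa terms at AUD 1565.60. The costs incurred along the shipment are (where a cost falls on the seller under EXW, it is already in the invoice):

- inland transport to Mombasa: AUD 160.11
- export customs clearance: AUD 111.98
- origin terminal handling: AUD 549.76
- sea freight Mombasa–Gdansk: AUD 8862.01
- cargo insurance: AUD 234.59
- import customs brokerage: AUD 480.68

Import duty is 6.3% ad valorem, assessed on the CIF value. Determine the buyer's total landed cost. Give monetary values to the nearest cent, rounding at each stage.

Total landed cost: AUD 12688.23

EXW: the seller makes goods available at their premises; the buyer bears all onward costs.
CIF value = EXW price + inland to port + export clearance + origin terminal + freight + insurance = 1565.60 + 160.11 + 111.98 + 549.76 + 8862.01 + 234.59 = 11484.05
Import duty = 11484.05 × 6.3% = 723.50
Buyer bears: inland to port 160.11 + export clearance 111.98 + origin terminal 549.76 + freight 8862.01 + insurance 234.59 + brokerage 480.68 + duty 723.50 = 11122.63
Landed cost = invoice 1565.60 + 11122.63 = 12688.23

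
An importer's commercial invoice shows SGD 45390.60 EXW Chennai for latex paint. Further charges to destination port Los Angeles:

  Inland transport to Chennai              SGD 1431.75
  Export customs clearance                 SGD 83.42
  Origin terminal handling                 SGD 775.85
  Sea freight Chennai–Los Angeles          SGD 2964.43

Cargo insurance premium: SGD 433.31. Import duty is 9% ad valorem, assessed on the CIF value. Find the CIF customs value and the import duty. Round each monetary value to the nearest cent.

CIF = EXW price + pre-shipment costs + freight + insurance
CIF = 45390.60 + 1431.75 + 83.42 + 775.85 + 2964.43 + 433.31 = 51079.36
Import duty = 51079.36 × 9% = 4597.14

CIF value: SGD 51079.36; import duty: SGD 4597.14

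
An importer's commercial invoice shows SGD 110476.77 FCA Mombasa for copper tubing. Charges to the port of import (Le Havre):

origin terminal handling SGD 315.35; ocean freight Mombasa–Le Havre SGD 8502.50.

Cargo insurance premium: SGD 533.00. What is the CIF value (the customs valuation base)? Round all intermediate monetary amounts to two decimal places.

CIF = FCA price + pre-shipment costs + freight + insurance
CIF = 110476.77 + 315.35 + 8502.50 + 533.00 = 119827.62

CIF value: SGD 119827.62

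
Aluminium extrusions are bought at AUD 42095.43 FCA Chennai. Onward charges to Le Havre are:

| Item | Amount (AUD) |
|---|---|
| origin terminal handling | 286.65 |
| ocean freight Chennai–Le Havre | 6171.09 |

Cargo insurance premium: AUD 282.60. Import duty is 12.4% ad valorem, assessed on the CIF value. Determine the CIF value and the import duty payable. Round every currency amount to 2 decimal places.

CIF value: AUD 48835.77; import duty: AUD 6055.64

CIF = FCA price + pre-shipment costs + freight + insurance
CIF = 42095.43 + 286.65 + 6171.09 + 282.60 = 48835.77
Import duty = 48835.77 × 12.4% = 6055.64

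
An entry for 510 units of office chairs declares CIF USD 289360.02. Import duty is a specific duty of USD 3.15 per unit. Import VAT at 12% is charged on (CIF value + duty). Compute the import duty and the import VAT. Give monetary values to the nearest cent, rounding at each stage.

Import duty: USD 1606.50; import VAT: USD 34915.98

Import duty = 510 × 3.15 = 1606.50
VAT base = CIF + duty = 289360.02 + 1606.50 = 290966.52
Import VAT = 290966.52 × 12% = 34915.98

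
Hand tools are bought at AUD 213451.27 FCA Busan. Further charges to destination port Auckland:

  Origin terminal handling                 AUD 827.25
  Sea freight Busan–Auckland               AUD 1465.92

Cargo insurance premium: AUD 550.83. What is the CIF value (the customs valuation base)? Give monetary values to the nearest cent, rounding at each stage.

CIF value: AUD 216295.27

CIF = FCA price + pre-shipment costs + freight + insurance
CIF = 213451.27 + 827.25 + 1465.92 + 550.83 = 216295.27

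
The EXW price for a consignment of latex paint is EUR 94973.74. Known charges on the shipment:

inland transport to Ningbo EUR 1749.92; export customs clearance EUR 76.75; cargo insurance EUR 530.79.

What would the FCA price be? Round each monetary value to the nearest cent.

Not relevant to the conversion: insurance — on the buyer under both terms; not part of either seller's price.
From EXW to FCA, the seller additionally bears: inland to port, export clearance.
FCA price = 94973.74 + 1749.92 + 76.75 = 96800.41

FCA price: EUR 96800.41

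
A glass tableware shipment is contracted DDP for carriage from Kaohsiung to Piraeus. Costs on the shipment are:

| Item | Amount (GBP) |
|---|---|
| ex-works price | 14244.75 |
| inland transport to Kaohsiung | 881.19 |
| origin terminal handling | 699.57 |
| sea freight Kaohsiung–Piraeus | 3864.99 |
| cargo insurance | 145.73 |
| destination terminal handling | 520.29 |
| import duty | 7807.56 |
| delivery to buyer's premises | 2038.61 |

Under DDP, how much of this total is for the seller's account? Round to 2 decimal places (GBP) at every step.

Seller's account: GBP 30202.69

DDP: the seller bears all costs including import duty.
Seller's account: goods 14244.75 + inland to port 881.19 + origin terminal 699.57 + freight 3864.99 + insurance 145.73 + destination terminal 520.29 + duty 7807.56 + delivery 2038.61 = 30202.69
Buyer's account: 0.00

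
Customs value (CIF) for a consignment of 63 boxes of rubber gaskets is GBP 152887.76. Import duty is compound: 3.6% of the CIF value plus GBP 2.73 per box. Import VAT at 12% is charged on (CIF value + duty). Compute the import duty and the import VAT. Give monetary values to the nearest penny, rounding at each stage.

Ad valorem component: 152887.76 × 3.6% = 5503.96
Specific component: 63 × 2.73 = 171.99
Import duty = 5503.96 + 171.99 = 5675.95
VAT base = CIF + duty = 152887.76 + 5675.95 = 158563.71
Import VAT = 158563.71 × 12% = 19027.65

Import duty: GBP 5675.95; import VAT: GBP 19027.65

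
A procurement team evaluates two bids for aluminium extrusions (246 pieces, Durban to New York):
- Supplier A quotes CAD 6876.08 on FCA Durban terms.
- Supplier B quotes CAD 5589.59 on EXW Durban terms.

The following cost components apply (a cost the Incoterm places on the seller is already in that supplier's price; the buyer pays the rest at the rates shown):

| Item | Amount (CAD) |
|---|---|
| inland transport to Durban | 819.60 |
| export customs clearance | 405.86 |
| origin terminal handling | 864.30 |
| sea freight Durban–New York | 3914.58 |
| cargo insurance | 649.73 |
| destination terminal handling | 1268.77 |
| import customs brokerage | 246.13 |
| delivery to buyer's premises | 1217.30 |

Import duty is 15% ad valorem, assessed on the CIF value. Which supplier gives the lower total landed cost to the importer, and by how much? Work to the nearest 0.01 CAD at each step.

Supplier A (FCA):
CIF value = FCA price + origin terminal + freight + insurance = 6876.08 + 864.30 + 3914.58 + 649.73 = 12304.69
Import duty = 12304.69 × 15% = 1845.70
Buyer bears (A): 864.30 + 3914.58 + 649.73 + 1268.77 + 246.13 + 1217.30 = 8160.81
Landed cost (A) = invoice 6876.08 + 8160.81 + duty 1845.70 = 16882.59
Supplier B (EXW):
CIF value = EXW price + inland to port + export clearance + origin terminal + freight + insurance = 5589.59 + 819.60 + 405.86 + 864.30 + 3914.58 + 649.73 = 12243.66
Import duty = 12243.66 × 15% = 1836.55
Buyer bears (B): 819.60 + 405.86 + 864.30 + 3914.58 + 649.73 + 1268.77 + 246.13 + 1217.30 = 9386.27
Landed cost (B) = invoice 5589.59 + 9386.27 + duty 1836.55 = 16812.41
Difference = |16882.59 − 16812.41| = 70.18

Supplier B is cheaper by CAD 70.18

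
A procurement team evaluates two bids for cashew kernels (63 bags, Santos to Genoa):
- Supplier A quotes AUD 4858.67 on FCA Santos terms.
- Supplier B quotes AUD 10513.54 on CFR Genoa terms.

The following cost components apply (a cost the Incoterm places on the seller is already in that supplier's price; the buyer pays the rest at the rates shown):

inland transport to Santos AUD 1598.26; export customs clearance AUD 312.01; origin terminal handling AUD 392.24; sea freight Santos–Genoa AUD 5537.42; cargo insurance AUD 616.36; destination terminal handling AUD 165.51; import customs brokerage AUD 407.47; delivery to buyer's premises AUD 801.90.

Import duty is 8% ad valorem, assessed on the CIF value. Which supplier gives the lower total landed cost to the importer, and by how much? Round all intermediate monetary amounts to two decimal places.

Supplier B is cheaper by AUD 296.78

Supplier A (FCA):
CIF value = FCA price + origin terminal + freight + insurance = 4858.67 + 392.24 + 5537.42 + 616.36 = 11404.69
Import duty = 11404.69 × 8% = 912.38
Buyer bears (A): 392.24 + 5537.42 + 616.36 + 165.51 + 407.47 + 801.90 = 7920.90
Landed cost (A) = invoice 4858.67 + 7920.90 + duty 912.38 = 13691.95
Supplier B (CFR):
CIF value = CFR price + insurance = 10513.54 + 616.36 = 11129.90
Import duty = 11129.90 × 8% = 890.39
Buyer bears (B): 616.36 + 165.51 + 407.47 + 801.90 = 1991.24
Landed cost (B) = invoice 10513.54 + 1991.24 + duty 890.39 = 13395.17
Difference = |13691.95 − 13395.17| = 296.78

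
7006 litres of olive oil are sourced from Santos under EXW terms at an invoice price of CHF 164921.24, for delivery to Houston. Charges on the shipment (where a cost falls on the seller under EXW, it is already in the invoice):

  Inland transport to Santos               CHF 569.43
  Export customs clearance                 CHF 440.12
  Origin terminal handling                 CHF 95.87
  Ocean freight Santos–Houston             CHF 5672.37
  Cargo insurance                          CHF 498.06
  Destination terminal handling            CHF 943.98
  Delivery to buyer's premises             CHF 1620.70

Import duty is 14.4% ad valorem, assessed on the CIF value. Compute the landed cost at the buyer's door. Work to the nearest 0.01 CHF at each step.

Total landed cost: CHF 199558.15

EXW: the seller makes goods available at their premises; the buyer bears all onward costs.
CIF value = EXW price + inland to port + export clearance + origin terminal + freight + insurance = 164921.24 + 569.43 + 440.12 + 95.87 + 5672.37 + 498.06 = 172197.09
Import duty = 172197.09 × 14.4% = 24796.38
Buyer bears: inland to port 569.43 + export clearance 440.12 + origin terminal 95.87 + freight 5672.37 + insurance 498.06 + destination terminal 943.98 + delivery 1620.70 + duty 24796.38 = 34636.91
Landed cost = invoice 164921.24 + 34636.91 = 199558.15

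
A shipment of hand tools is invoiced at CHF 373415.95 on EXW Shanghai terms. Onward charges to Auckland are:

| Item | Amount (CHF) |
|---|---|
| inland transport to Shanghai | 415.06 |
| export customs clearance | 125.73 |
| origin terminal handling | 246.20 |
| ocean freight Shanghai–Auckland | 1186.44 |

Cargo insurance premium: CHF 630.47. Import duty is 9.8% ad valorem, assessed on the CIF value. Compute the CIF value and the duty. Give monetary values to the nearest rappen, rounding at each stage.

CIF value: CHF 376019.85; import duty: CHF 36849.95

CIF = EXW price + pre-shipment costs + freight + insurance
CIF = 373415.95 + 415.06 + 125.73 + 246.20 + 1186.44 + 630.47 = 376019.85
Import duty = 376019.85 × 9.8% = 36849.95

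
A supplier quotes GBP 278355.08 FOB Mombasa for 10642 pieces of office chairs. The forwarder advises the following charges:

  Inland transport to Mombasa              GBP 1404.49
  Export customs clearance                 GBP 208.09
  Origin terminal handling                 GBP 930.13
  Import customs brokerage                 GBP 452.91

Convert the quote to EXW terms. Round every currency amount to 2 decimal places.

Not relevant to the conversion: brokerage — on the buyer under both terms; not part of either seller's price.
From FOB to EXW, the seller no longer bears: inland to port, export clearance, origin terminal.
EXW price = 278355.08 − 1404.49 − 208.09 − 930.13 = 275812.37

EXW price: GBP 275812.37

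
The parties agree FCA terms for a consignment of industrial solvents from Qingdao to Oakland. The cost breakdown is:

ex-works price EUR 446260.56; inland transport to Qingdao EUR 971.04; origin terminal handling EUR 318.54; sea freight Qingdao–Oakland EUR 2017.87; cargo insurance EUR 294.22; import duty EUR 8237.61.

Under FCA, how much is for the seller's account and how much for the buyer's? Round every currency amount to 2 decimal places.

FCA: the seller delivers export-cleared goods to the carrier; the buyer bears costs from that point.
Seller's account: goods 446260.56 + inland to port 971.04 = 447231.60
Buyer's account: origin terminal 318.54 + freight 2017.87 + insurance 294.22 + duty 8237.61 = 10868.24

Seller: EUR 447231.60; buyer: EUR 10868.24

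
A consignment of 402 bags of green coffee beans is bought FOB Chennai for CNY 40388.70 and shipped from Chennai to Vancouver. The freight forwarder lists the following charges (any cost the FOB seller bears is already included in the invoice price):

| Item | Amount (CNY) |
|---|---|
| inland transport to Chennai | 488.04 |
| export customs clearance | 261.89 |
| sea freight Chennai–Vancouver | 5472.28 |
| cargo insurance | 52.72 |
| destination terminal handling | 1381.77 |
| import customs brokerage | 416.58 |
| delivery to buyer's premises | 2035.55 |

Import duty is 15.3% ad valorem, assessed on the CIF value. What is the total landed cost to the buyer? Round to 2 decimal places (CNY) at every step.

Total landed cost: CNY 56772.40

FOB: the seller bears costs until goods are on board at the origin port; the buyer bears freight, insurance and all costs thereafter.
Already in the invoice (seller's account under FOB): inland to port, export clearance — exclude.
CIF value = FOB price + freight + insurance = 40388.70 + 5472.28 + 52.72 = 45913.70
Import duty = 45913.70 × 15.3% = 7024.80
Buyer bears: freight 5472.28 + insurance 52.72 + destination terminal 1381.77 + brokerage 416.58 + delivery 2035.55 + duty 7024.80 = 16383.70
Landed cost = invoice 40388.70 + 16383.70 = 56772.40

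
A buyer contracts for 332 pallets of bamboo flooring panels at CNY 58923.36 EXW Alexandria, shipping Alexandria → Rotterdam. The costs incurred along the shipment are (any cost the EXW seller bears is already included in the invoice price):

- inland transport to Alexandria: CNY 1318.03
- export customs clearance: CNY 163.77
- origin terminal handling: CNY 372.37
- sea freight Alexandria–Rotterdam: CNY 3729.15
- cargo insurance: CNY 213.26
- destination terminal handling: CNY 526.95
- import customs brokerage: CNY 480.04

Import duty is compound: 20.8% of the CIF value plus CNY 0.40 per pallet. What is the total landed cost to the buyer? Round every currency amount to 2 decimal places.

Total landed cost: CNY 79321.48

EXW: the seller makes goods available at their premises; the buyer bears all onward costs.
CIF value = EXW price + inland to port + export clearance + origin terminal + freight + insurance = 58923.36 + 1318.03 + 163.77 + 372.37 + 3729.15 + 213.26 = 64719.94
Ad valorem component: 64719.94 × 20.8% = 13461.75
Specific component: 332 × 0.40 = 132.80
Import duty = 13461.75 + 132.80 = 13594.55
Buyer bears: inland to port 1318.03 + export clearance 163.77 + origin terminal 372.37 + freight 3729.15 + insurance 213.26 + destination terminal 526.95 + brokerage 480.04 + duty 13594.55 = 20398.12
Landed cost = invoice 58923.36 + 20398.12 = 79321.48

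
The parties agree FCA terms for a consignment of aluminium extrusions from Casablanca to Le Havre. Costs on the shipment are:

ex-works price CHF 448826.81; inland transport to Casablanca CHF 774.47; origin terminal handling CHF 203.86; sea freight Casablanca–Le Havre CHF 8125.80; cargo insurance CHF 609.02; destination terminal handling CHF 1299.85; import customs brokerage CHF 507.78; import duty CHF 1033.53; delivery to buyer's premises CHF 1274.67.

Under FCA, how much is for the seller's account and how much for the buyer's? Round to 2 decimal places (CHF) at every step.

FCA: the seller delivers export-cleared goods to the carrier; the buyer bears costs from that point.
Seller's account: goods 448826.81 + inland to port 774.47 = 449601.28
Buyer's account: origin terminal 203.86 + freight 8125.80 + insurance 609.02 + destination terminal 1299.85 + brokerage 507.78 + duty 1033.53 + delivery 1274.67 = 13054.51

Seller: CHF 449601.28; buyer: CHF 13054.51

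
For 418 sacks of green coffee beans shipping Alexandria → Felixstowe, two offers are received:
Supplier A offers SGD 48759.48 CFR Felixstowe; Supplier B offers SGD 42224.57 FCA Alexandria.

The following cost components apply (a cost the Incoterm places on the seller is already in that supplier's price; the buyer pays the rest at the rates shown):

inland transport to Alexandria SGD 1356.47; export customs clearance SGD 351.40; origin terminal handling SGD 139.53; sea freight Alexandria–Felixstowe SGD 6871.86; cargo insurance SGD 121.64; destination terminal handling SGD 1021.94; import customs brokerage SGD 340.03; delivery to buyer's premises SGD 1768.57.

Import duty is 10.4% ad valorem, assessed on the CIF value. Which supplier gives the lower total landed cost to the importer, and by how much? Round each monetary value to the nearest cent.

Supplier A (CFR):
CIF value = CFR price + insurance = 48759.48 + 121.64 = 48881.12
Import duty = 48881.12 × 10.4% = 5083.64
Buyer bears (A): 121.64 + 1021.94 + 340.03 + 1768.57 = 3252.18
Landed cost (A) = invoice 48759.48 + 3252.18 + duty 5083.64 = 57095.30
Supplier B (FCA):
CIF value = FCA price + origin terminal + freight + insurance = 42224.57 + 139.53 + 6871.86 + 121.64 = 49357.60
Import duty = 49357.60 × 10.4% = 5133.19
Buyer bears (B): 139.53 + 6871.86 + 121.64 + 1021.94 + 340.03 + 1768.57 = 10263.57
Landed cost (B) = invoice 42224.57 + 10263.57 + duty 5133.19 = 57621.33
Difference = |57095.30 − 57621.33| = 526.03

Supplier A is cheaper by SGD 526.03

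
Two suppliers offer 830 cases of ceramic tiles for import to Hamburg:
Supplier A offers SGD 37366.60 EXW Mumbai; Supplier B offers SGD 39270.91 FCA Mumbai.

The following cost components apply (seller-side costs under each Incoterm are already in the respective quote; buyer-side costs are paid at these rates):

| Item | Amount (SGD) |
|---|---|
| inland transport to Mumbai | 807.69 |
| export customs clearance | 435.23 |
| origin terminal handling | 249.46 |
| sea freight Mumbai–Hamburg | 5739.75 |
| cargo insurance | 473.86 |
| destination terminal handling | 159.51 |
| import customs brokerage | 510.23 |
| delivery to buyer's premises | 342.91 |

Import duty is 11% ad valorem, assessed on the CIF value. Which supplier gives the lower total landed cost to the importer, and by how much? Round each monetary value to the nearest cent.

Supplier A (EXW):
CIF value = EXW price + inland to port + export clearance + origin terminal + freight + insurance = 37366.60 + 807.69 + 435.23 + 249.46 + 5739.75 + 473.86 = 45072.59
Import duty = 45072.59 × 11% = 4957.98
Buyer bears (A): 807.69 + 435.23 + 249.46 + 5739.75 + 473.86 + 159.51 + 510.23 + 342.91 = 8718.64
Landed cost (A) = invoice 37366.60 + 8718.64 + duty 4957.98 = 51043.22
Supplier B (FCA):
CIF value = FCA price + origin terminal + freight + insurance = 39270.91 + 249.46 + 5739.75 + 473.86 = 45733.98
Import duty = 45733.98 × 11% = 5030.74
Buyer bears (B): 249.46 + 5739.75 + 473.86 + 159.51 + 510.23 + 342.91 = 7475.72
Landed cost (B) = invoice 39270.91 + 7475.72 + duty 5030.74 = 51777.37
Difference = |51043.22 − 51777.37| = 734.15

Supplier A is cheaper by SGD 734.15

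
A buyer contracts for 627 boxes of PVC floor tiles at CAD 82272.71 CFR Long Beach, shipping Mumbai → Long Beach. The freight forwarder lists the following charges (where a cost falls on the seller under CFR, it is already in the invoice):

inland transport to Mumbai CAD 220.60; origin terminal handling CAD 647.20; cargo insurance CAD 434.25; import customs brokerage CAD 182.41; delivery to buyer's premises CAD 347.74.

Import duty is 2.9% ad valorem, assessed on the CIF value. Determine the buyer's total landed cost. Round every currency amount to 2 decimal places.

CFR: the seller pays costs through ocean freight to the destination port, but not insurance.
Already in the invoice (seller's account under CFR): inland to port, origin terminal — exclude.
CIF value = CFR price + insurance = 82272.71 + 434.25 = 82706.96
Import duty = 82706.96 × 2.9% = 2398.50
Buyer bears: insurance 434.25 + brokerage 182.41 + delivery 347.74 + duty 2398.50 = 3362.90
Landed cost = invoice 82272.71 + 3362.90 = 85635.61

Total landed cost: CAD 85635.61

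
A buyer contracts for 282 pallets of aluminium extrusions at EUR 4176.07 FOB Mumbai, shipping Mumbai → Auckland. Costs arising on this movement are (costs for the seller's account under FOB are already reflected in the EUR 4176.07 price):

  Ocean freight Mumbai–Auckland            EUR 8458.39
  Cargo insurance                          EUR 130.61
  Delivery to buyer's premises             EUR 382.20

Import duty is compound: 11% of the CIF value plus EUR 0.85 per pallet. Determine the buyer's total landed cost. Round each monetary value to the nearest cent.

Total landed cost: EUR 14791.13

FOB: the seller bears costs until goods are on board at the origin port; the buyer bears freight, insurance and all costs thereafter.
CIF value = FOB price + freight + insurance = 4176.07 + 8458.39 + 130.61 = 12765.07
Ad valorem component: 12765.07 × 11% = 1404.16
Specific component: 282 × 0.85 = 239.70
Import duty = 1404.16 + 239.70 = 1643.86
Buyer bears: freight 8458.39 + insurance 130.61 + delivery 382.20 + duty 1643.86 = 10615.06
Landed cost = invoice 4176.07 + 10615.06 = 14791.13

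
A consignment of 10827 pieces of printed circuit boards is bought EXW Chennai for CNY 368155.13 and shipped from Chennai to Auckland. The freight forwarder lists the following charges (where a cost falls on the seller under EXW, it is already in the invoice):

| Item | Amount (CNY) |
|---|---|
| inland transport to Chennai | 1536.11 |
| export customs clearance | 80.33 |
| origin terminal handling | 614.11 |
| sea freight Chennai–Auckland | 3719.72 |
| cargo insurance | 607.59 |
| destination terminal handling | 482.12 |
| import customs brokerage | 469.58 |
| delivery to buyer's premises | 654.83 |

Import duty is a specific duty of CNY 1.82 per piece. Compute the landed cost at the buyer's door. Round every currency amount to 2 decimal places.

Total landed cost: CNY 396024.66

EXW: the seller makes goods available at their premises; the buyer bears all onward costs.
CIF value = EXW price + inland to port + export clearance + origin terminal + freight + insurance = 368155.13 + 1536.11 + 80.33 + 614.11 + 3719.72 + 607.59 = 374712.99
Import duty = 10827 × 1.82 = 19705.14
Buyer bears: inland to port 1536.11 + export clearance 80.33 + origin terminal 614.11 + freight 3719.72 + insurance 607.59 + destination terminal 482.12 + brokerage 469.58 + delivery 654.83 + duty 19705.14 = 27869.53
Landed cost = invoice 368155.13 + 27869.53 = 396024.66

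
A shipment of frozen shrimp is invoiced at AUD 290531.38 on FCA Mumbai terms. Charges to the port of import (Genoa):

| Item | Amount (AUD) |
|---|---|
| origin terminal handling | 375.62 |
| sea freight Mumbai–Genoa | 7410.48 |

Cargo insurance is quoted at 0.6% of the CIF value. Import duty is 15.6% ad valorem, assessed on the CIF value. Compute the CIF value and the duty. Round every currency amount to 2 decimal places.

CIF value: AUD 300118.19; import duty: AUD 46818.44

Let C be the CIF value. C = FCA price + pre-shipment costs + freight + 0.6% × C
C − 0.6% × C = 290531.38 + 375.62 + 7410.48
0.994 × C = 298317.48
C = 298317.48 / 0.994 = 300118.19
Insurance premium = 0.6% × 300118.19 = 1800.71
Import duty = 300118.19 × 15.6% = 46818.44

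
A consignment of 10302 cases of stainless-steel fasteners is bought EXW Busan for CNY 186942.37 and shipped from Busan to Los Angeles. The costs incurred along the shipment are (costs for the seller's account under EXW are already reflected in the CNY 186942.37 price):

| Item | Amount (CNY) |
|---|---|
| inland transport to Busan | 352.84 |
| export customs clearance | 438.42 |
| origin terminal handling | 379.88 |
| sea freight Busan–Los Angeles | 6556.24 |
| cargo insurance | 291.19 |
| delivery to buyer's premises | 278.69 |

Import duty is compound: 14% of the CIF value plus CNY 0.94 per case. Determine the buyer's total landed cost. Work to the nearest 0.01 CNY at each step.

EXW: the seller makes goods available at their premises; the buyer bears all onward costs.
CIF value = EXW price + inland to port + export clearance + origin terminal + freight + insurance = 186942.37 + 352.84 + 438.42 + 379.88 + 6556.24 + 291.19 = 194960.94
Ad valorem component: 194960.94 × 14% = 27294.53
Specific component: 10302 × 0.94 = 9683.88
Import duty = 27294.53 + 9683.88 = 36978.41
Buyer bears: inland to port 352.84 + export clearance 438.42 + origin terminal 379.88 + freight 6556.24 + insurance 291.19 + delivery 278.69 + duty 36978.41 = 45275.67
Landed cost = invoice 186942.37 + 45275.67 = 232218.04

Total landed cost: CNY 232218.04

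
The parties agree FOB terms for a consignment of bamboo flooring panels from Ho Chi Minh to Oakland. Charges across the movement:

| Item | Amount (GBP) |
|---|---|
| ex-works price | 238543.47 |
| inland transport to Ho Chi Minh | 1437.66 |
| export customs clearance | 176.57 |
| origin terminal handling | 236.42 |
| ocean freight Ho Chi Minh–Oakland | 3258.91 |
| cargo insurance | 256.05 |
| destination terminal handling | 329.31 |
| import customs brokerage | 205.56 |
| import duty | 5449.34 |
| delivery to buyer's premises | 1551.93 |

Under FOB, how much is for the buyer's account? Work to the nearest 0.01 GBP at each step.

FOB: the seller bears costs until goods are on board at the origin port; the buyer bears freight, insurance and all costs thereafter.
Seller's account: goods 238543.47 + inland to port 1437.66 + export clearance 176.57 + origin terminal 236.42 = 240394.12
Buyer's account: freight 3258.91 + insurance 256.05 + destination terminal 329.31 + brokerage 205.56 + duty 5449.34 + delivery 1551.93 = 11051.10

Buyer's account: GBP 11051.10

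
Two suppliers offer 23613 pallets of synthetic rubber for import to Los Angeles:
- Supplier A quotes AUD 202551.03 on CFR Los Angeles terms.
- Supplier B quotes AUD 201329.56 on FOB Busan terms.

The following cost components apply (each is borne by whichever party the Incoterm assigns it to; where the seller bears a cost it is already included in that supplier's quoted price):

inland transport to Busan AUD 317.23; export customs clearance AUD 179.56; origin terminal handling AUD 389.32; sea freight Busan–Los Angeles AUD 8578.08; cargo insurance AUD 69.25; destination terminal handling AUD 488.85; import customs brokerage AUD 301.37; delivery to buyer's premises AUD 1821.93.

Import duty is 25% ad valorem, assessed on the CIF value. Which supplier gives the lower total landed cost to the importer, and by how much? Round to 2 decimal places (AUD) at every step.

Supplier A (CFR):
CIF value = CFR price + insurance = 202551.03 + 69.25 = 202620.28
Import duty = 202620.28 × 25% = 50655.07
Buyer bears (A): 69.25 + 488.85 + 301.37 + 1821.93 = 2681.40
Landed cost (A) = invoice 202551.03 + 2681.40 + duty 50655.07 = 255887.50
Supplier B (FOB):
CIF value = FOB price + freight + insurance = 201329.56 + 8578.08 + 69.25 = 209976.89
Import duty = 209976.89 × 25% = 52494.22
Buyer bears (B): 8578.08 + 69.25 + 488.85 + 301.37 + 1821.93 = 11259.48
Landed cost (B) = invoice 201329.56 + 11259.48 + duty 52494.22 = 265083.26
Difference = |255887.50 − 265083.26| = 9195.76

Supplier A is cheaper by AUD 9195.76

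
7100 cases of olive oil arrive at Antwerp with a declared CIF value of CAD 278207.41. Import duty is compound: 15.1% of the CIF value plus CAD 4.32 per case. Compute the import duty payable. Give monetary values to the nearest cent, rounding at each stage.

Import duty: CAD 72681.32

Ad valorem component: 278207.41 × 15.1% = 42009.32
Specific component: 7100 × 4.32 = 30672.00
Import duty = 42009.32 + 30672.00 = 72681.32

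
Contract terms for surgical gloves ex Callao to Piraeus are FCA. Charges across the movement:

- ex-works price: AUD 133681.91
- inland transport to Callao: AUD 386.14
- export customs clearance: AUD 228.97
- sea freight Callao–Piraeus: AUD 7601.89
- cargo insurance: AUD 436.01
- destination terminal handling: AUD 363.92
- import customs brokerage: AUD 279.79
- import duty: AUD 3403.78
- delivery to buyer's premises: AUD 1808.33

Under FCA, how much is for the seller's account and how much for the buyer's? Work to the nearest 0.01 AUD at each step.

Seller: AUD 134297.02; buyer: AUD 13893.72

FCA: the seller delivers export-cleared goods to the carrier; the buyer bears costs from that point.
Seller's account: goods 133681.91 + inland to port 386.14 + export clearance 228.97 = 134297.02
Buyer's account: freight 7601.89 + insurance 436.01 + destination terminal 363.92 + brokerage 279.79 + duty 3403.78 + delivery 1808.33 = 13893.72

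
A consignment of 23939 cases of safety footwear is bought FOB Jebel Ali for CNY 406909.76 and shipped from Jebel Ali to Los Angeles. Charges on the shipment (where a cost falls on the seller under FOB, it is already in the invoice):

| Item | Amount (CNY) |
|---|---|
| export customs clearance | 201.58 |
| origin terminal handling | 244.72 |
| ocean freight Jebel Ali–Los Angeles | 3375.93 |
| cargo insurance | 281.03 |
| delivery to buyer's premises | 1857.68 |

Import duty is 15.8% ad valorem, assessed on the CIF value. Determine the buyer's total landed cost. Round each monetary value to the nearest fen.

Total landed cost: CNY 477293.94

FOB: the seller bears costs until goods are on board at the origin port; the buyer bears freight, insurance and all costs thereafter.
Already in the invoice (seller's account under FOB): export clearance, origin terminal — exclude.
CIF value = FOB price + freight + insurance = 406909.76 + 3375.93 + 281.03 = 410566.72
Import duty = 410566.72 × 15.8% = 64869.54
Buyer bears: freight 3375.93 + insurance 281.03 + delivery 1857.68 + duty 64869.54 = 70384.18
Landed cost = invoice 406909.76 + 70384.18 = 477293.94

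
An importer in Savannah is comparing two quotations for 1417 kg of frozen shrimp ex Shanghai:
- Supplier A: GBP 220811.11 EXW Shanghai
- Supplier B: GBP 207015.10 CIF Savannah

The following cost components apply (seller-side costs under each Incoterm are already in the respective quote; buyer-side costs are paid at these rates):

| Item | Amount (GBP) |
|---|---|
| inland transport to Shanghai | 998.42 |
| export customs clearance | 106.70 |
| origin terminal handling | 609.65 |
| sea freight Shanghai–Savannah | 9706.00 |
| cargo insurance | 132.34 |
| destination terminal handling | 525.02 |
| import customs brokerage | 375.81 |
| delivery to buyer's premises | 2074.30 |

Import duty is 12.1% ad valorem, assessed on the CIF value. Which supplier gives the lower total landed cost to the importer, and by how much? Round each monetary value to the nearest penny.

Supplier A (EXW):
CIF value = EXW price + inland to port + export clearance + origin terminal + freight + insurance = 220811.11 + 998.42 + 106.70 + 609.65 + 9706.00 + 132.34 = 232364.22
Import duty = 232364.22 × 12.1% = 28116.07
Buyer bears (A): 998.42 + 106.70 + 609.65 + 9706.00 + 132.34 + 525.02 + 375.81 + 2074.30 = 14528.24
Landed cost (A) = invoice 220811.11 + 14528.24 + duty 28116.07 = 263455.42
Supplier B (CIF):
The CIF price already equals the CIF value: 207015.10
Import duty = 207015.10 × 12.1% = 25048.83
Buyer bears (B): 525.02 + 375.81 + 2074.30 = 2975.13
Landed cost (B) = invoice 207015.10 + 2975.13 + duty 25048.83 = 235039.06
Difference = |263455.42 − 235039.06| = 28416.36

Supplier B is cheaper by GBP 28416.36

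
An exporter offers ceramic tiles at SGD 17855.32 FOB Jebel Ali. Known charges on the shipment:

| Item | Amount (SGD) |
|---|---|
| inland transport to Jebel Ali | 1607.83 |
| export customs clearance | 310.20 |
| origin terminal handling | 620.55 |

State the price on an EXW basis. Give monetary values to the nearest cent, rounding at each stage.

EXW price: SGD 15316.74

From FOB to EXW, the seller no longer bears: inland to port, export clearance, origin terminal.
EXW price = 17855.32 − 1607.83 − 310.20 − 620.55 = 15316.74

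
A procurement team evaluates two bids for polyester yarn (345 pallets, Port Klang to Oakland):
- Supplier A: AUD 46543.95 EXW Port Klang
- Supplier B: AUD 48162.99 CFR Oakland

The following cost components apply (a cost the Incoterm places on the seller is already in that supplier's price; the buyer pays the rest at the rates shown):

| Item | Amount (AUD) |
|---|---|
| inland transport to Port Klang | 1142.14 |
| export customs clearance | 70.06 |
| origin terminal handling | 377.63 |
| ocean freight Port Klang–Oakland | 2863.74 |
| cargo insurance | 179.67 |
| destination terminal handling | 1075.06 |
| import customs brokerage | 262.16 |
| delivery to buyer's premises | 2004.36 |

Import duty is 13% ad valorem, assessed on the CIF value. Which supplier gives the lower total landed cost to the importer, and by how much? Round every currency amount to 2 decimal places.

Supplier A (EXW):
CIF value = EXW price + inland to port + export clearance + origin terminal + freight + insurance = 46543.95 + 1142.14 + 70.06 + 377.63 + 2863.74 + 179.67 = 51177.19
Import duty = 51177.19 × 13% = 6653.03
Buyer bears (A): 1142.14 + 70.06 + 377.63 + 2863.74 + 179.67 + 1075.06 + 262.16 + 2004.36 = 7974.82
Landed cost (A) = invoice 46543.95 + 7974.82 + duty 6653.03 = 61171.80
Supplier B (CFR):
CIF value = CFR price + insurance = 48162.99 + 179.67 = 48342.66
Import duty = 48342.66 × 13% = 6284.55
Buyer bears (B): 179.67 + 1075.06 + 262.16 + 2004.36 = 3521.25
Landed cost (B) = invoice 48162.99 + 3521.25 + duty 6284.55 = 57968.79
Difference = |61171.80 − 57968.79| = 3203.01

Supplier B is cheaper by AUD 3203.01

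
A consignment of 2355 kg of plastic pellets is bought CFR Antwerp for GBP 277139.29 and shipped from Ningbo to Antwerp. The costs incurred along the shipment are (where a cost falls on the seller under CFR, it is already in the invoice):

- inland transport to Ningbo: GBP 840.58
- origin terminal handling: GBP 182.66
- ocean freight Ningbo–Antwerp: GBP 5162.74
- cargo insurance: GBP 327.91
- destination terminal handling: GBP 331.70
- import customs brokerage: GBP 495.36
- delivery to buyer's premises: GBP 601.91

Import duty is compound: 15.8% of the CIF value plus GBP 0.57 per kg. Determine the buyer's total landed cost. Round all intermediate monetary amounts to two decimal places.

Total landed cost: GBP 324078.34

CFR: the seller pays costs through ocean freight to the destination port, but not insurance.
Already in the invoice (seller's account under CFR): inland to port, origin terminal, freight — exclude.
CIF value = CFR price + insurance = 277139.29 + 327.91 = 277467.20
Ad valorem component: 277467.20 × 15.8% = 43839.82
Specific component: 2355 × 0.57 = 1342.35
Import duty = 43839.82 + 1342.35 = 45182.17
Buyer bears: insurance 327.91 + destination terminal 331.70 + brokerage 495.36 + delivery 601.91 + duty 45182.17 = 46939.05
Landed cost = invoice 277139.29 + 46939.05 = 324078.34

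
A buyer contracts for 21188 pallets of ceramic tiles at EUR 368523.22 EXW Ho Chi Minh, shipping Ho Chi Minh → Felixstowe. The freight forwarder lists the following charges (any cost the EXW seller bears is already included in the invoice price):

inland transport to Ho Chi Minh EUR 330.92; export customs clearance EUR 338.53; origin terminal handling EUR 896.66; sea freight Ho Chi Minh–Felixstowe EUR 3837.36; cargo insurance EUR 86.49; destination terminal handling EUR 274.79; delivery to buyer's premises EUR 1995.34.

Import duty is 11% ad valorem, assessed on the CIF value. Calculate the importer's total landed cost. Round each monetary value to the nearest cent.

EXW: the seller makes goods available at their premises; the buyer bears all onward costs.
CIF value = EXW price + inland to port + export clearance + origin terminal + freight + insurance = 368523.22 + 330.92 + 338.53 + 896.66 + 3837.36 + 86.49 = 374013.18
Import duty = 374013.18 × 11% = 41141.45
Buyer bears: inland to port 330.92 + export clearance 338.53 + origin terminal 896.66 + freight 3837.36 + insurance 86.49 + destination terminal 274.79 + delivery 1995.34 + duty 41141.45 = 48901.54
Landed cost = invoice 368523.22 + 48901.54 = 417424.76

Total landed cost: EUR 417424.76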